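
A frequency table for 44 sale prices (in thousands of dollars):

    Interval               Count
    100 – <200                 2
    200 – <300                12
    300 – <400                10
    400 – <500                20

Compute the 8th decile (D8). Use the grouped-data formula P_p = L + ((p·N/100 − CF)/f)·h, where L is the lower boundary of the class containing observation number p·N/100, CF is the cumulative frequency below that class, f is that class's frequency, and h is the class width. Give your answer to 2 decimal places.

N = 44; target position k = 80/100 · 44 = 35.2.
Cumulative frequencies: 2, 14, 24, 44.
Observation 35.2 falls in the class 400 – <500.
L = 400, CF = 24, f = 20, h = 100.
P80 = 400 + ((35.2 − 24)/20)·100 = 400 + 56 = 456.

456.00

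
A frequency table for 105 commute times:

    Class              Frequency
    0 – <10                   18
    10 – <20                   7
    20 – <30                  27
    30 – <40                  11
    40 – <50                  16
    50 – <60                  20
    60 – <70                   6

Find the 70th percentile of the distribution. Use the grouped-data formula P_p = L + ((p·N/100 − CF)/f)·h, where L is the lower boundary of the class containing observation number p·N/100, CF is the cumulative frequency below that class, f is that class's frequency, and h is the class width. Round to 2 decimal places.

46.56

N = 105; target position k = 70/100 · 105 = 73.5.
Cumulative frequencies: 18, 25, 52, 63, 79, 99, 105.
Observation 73.5 falls in the class 40 – <50.
L = 40, CF = 63, f = 16, h = 10.
P70 = 40 + ((73.5 − 63)/16)·10 = 40 + 6.5625 = 46.5625.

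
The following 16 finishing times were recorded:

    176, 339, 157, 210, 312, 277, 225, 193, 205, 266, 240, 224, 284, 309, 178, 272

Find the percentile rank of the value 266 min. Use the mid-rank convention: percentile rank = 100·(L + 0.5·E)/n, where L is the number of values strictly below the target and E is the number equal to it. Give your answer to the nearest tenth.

59.4

Sorted: 157, 176, 178, 193, 205, 210, 224, 225, 240, 266, 272, 277, 284, 309, 312, 339.
Count below 266: L = 9; count equal: E = 1; n = 16.
Percentile rank = 100·(9 + 0.5·1)/16 = 100·9.5/16 = 59.38.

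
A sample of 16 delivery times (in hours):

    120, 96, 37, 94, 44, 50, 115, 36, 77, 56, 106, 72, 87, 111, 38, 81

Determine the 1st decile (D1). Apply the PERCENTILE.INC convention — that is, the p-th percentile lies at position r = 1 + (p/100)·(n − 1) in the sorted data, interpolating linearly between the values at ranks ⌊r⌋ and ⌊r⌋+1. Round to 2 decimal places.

37.50

Sorted: 36, 37, 38, 44, 50, 56, 72, 77, 81, 87, 94, 96, 106, 111, 115, 120.
n = 16.
r = 1 + (10/100)·(16 − 1) = 1 + 1.5 = 2.5.
Rank 2 is 37 and rank 3 is 38.
Interpolate: 37 + 0.5·(38 − 37) = 37 + 0.5·1 = 37.5.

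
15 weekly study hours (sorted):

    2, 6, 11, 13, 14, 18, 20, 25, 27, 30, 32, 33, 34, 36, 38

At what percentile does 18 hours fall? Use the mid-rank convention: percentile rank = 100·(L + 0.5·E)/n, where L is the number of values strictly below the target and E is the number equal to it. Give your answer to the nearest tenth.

Count below 18: L = 5; count equal: E = 1; n = 15.
Percentile rank = 100·(5 + 0.5·1)/15 = 100·5.5/15 = 36.67.

36.7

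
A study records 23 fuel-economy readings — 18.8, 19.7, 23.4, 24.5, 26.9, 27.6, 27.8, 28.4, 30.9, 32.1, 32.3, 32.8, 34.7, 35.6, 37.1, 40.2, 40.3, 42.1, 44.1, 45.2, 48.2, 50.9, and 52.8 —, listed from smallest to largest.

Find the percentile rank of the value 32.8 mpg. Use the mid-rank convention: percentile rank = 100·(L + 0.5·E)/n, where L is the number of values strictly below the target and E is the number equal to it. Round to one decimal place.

Count below 32.8: L = 11; count equal: E = 1; n = 23.
Percentile rank = 100·(11 + 0.5·1)/23 = 100·11.5/23 = 50.

50.0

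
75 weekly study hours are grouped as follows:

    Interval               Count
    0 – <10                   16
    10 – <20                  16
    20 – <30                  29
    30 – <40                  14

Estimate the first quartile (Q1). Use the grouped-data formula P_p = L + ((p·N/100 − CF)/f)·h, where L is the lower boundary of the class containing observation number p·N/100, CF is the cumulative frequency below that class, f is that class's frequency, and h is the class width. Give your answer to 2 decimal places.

N = 75; target position k = 25/100 · 75 = 18.75.
Cumulative frequencies: 16, 32, 61, 75.
Observation 18.75 falls in the class 10 – <20.
L = 10, CF = 16, f = 16, h = 10.
P25 = 10 + ((18.75 − 16)/16)·10 = 10 + 1.71875 = 11.7188.

11.72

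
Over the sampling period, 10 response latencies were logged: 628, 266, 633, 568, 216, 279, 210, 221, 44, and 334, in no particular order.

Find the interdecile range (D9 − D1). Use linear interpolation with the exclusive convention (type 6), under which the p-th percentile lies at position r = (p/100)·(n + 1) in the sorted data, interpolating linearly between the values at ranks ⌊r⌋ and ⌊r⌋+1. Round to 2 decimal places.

571.90

Sorted: 44, 210, 216, 221, 266, 279, 334, 568, 628, 633.
n = 10.
P10: r = 1.1; ranks 1–2 are 44, 210; interpolating gives 60.6.
P90: r = 9.9; ranks 9–10 are 628, 633; interpolating gives 632.5.
Difference: 632.5 − 60.6 = 571.9.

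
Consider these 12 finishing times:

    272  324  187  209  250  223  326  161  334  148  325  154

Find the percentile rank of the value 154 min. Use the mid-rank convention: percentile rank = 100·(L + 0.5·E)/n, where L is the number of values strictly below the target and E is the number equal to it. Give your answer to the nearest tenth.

12.5

Sorted: 148, 154, 161, 187, 209, 223, 250, 272, 324, 325, 326, 334.
Count below 154: L = 1; count equal: E = 1; n = 12.
Percentile rank = 100·(1 + 0.5·1)/12 = 100·1.5/12 = 12.5.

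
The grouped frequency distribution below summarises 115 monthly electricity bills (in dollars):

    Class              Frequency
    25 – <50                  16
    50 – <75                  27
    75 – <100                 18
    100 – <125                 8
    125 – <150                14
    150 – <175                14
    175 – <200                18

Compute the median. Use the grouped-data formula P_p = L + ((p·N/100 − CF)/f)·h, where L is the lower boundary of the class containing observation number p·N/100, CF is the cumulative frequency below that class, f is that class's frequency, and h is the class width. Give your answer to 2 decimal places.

N = 115; target position k = 50/100 · 115 = 57.5.
Cumulative frequencies: 16, 43, 61, 69, 83, 97, 115.
Observation 57.5 falls in the class 75 – <100.
L = 75, CF = 43, f = 18, h = 25.
P50 = 75 + ((57.5 − 43)/18)·25 = 75 + 20.1389 = 95.1389.

95.14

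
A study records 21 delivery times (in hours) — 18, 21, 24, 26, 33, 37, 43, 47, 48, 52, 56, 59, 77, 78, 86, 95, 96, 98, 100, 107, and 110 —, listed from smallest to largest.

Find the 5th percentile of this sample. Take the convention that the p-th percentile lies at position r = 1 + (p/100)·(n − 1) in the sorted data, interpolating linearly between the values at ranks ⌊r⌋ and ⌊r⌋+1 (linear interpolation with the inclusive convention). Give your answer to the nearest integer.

n = 21.
r = 1 + (5/100)·(21 − 1) = 1 + 1 = 2.
r is an integer, so P5 is the value at rank 2: 21.

21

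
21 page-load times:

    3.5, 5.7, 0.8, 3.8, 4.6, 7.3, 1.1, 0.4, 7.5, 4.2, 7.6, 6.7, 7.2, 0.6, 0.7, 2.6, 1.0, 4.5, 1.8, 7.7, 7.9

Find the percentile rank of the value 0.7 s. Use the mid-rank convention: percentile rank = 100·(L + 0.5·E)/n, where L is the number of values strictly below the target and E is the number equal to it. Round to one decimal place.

11.9

Sorted: 0.4, 0.6, 0.7, 0.8, 1.0, 1.1, 1.8, 2.6, 3.5, 3.8, 4.2, 4.5, 4.6, 5.7, 6.7, 7.2, 7.3, 7.5, 7.6, 7.7, 7.9.
Count below 0.7: L = 2; count equal: E = 1; n = 21.
Percentile rank = 100·(2 + 0.5·1)/21 = 100·2.5/21 = 11.9.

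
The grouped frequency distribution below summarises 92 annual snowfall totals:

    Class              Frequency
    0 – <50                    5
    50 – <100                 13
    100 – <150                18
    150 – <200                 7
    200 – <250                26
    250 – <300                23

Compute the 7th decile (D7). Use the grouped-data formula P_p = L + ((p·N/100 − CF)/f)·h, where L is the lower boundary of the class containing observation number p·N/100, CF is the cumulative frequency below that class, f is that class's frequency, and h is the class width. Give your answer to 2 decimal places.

241.15

N = 92; target position k = 70/100 · 92 = 64.4.
Cumulative frequencies: 5, 18, 36, 43, 69, 92.
Observation 64.4 falls in the class 200 – <250.
L = 200, CF = 43, f = 26, h = 50.
P70 = 200 + ((64.4 − 43)/26)·50 = 200 + 41.1538 = 241.154.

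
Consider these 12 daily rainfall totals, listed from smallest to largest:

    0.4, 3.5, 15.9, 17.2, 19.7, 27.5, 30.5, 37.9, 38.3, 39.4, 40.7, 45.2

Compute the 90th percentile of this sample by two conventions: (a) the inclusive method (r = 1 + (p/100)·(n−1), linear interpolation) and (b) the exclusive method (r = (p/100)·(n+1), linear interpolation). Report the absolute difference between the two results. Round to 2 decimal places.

3.28

n = 12.
(a) r = 10.9; between ranks 10 (39.4) and 11 (40.7): 40.57.
(b) r = 11.7; between ranks 11 (40.7) and 12 (45.2): 43.85.
|40.57 − 43.85| = 3.28.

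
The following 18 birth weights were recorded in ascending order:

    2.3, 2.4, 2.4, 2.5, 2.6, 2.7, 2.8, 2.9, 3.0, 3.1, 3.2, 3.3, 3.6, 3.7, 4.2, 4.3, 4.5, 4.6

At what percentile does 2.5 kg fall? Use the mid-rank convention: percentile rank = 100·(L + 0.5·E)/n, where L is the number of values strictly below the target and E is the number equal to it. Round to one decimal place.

19.4

Count below 2.5: L = 3; count equal: E = 1; n = 18.
Percentile rank = 100·(3 + 0.5·1)/18 = 100·3.5/18 = 19.44.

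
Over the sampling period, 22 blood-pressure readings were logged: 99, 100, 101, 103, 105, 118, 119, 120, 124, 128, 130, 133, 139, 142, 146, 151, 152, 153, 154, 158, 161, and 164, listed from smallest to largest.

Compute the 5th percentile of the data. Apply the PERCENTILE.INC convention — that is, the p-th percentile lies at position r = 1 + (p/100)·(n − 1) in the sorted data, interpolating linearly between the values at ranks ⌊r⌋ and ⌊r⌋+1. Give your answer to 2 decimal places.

n = 22.
r = 1 + (5/100)·(22 − 1) = 1 + 1.05 = 2.05.
Rank 2 is 100 and rank 3 is 101.
Interpolate: 100 + 0.05·(101 − 100) = 100 + 0.05·1 = 100.05.

100.05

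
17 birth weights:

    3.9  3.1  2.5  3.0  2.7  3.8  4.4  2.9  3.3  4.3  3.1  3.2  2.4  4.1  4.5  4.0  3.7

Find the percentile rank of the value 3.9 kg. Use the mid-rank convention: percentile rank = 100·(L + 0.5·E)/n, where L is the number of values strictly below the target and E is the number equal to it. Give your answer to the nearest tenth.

Sorted: 2.4, 2.5, 2.7, 2.9, 3.0, 3.1, 3.1, 3.2, 3.3, 3.7, 3.8, 3.9, 4.0, 4.1, 4.3, 4.4, 4.5.
Count below 3.9: L = 11; count equal: E = 1; n = 17.
Percentile rank = 100·(11 + 0.5·1)/17 = 100·11.5/17 = 67.65.

67.6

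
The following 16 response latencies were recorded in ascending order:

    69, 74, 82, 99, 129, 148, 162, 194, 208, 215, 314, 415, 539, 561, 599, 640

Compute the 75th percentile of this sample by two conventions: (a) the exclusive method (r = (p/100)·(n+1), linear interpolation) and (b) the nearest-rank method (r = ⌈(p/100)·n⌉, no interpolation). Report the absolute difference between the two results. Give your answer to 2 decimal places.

n = 16.
(a) r = 12.75; between ranks 12 (415) and 13 (539): 508.
(b) the nearest-rank method: rank 12 → 415.
|508 − 415| = 93.

93.00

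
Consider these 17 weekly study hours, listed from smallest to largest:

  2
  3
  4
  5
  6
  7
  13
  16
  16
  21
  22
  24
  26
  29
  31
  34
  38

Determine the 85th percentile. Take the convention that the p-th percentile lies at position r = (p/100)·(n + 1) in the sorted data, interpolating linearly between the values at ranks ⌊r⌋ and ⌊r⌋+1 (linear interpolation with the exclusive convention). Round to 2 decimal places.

31.90

n = 17.
r = (85/100)·(17 + 1) = 15.3.
Rank 15 is 31 and rank 16 is 34.
Interpolate: 31 + 0.3·(34 − 31) = 31 + 0.3·3 = 31.9.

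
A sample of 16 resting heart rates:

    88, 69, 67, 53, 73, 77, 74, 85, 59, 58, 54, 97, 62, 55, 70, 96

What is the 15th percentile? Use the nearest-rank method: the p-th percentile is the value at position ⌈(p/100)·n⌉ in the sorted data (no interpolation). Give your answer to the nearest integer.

Sorted: 53, 54, 55, 58, 59, 62, 67, 69, 70, 73, 74, 77, 85, 88, 96, 97.
n = 16.
Position = ⌈15/100 · 16⌉ = ⌈2.4⌉ = 3.
The value at rank 3 is 55.

55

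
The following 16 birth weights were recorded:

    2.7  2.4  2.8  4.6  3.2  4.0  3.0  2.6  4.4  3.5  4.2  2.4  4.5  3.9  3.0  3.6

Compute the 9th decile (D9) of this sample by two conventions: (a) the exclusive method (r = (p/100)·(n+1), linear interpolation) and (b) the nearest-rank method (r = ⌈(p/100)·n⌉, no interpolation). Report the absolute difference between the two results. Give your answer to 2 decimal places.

Sorted: 2.4, 2.4, 2.6, 2.7, 2.8, 3.0, 3.0, 3.2, 3.5, 3.6, 3.9, 4.0, 4.2, 4.4, 4.5, 4.6.
n = 16.
(a) r = 15.3; between ranks 15 (4.5) and 16 (4.6): 4.53.
(b) the nearest-rank method: rank 15 → 4.5.
|4.53 − 4.5| = 0.03.

0.03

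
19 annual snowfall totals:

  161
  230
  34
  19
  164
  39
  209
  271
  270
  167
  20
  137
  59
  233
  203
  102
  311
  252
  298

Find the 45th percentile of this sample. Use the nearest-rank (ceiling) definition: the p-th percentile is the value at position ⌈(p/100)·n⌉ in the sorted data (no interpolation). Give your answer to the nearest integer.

164

Sorted: 19, 20, 34, 39, 59, 102, 137, 161, 164, 167, 203, 209, 230, 233, 252, 270, 271, 298, 311.
n = 19.
Position = ⌈45/100 · 19⌉ = ⌈8.55⌉ = 9.
The value at rank 9 is 164.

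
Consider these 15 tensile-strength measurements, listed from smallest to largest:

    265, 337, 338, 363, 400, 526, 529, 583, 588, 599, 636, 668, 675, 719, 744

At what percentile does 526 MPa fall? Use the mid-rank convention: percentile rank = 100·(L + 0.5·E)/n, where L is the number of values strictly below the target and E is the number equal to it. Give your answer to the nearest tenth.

36.7

Count below 526: L = 5; count equal: E = 1; n = 15.
Percentile rank = 100·(5 + 0.5·1)/15 = 100·5.5/15 = 36.67.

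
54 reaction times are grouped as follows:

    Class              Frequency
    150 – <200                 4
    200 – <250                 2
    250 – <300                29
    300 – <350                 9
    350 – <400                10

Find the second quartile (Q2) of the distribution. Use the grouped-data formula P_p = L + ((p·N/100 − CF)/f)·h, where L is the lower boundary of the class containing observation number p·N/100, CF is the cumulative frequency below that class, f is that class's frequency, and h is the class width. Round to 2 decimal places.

286.21

N = 54; target position k = 50/100 · 54 = 27.
Cumulative frequencies: 4, 6, 35, 44, 54.
Observation 27 falls in the class 250 – <300.
L = 250, CF = 6, f = 29, h = 50.
P50 = 250 + ((27 − 6)/29)·50 = 250 + 36.2069 = 286.207.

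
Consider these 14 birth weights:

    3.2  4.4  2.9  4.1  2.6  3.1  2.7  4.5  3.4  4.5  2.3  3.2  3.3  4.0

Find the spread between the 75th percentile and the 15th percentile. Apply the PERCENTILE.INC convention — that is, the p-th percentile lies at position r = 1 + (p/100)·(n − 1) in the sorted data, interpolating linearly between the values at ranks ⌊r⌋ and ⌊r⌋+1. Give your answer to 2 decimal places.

Sorted: 2.3, 2.6, 2.7, 2.9, 3.1, 3.2, 3.2, 3.3, 3.4, 4.0, 4.1, 4.4, 4.5, 4.5.
n = 14.
P15: r = 2.95; ranks 2–3 are 2.6, 2.7; interpolating gives 2.695.
P75: r = 10.75; ranks 10–11 are 4.0, 4.1; interpolating gives 4.075.
Difference: 4.075 − 2.695 = 1.38.

1.38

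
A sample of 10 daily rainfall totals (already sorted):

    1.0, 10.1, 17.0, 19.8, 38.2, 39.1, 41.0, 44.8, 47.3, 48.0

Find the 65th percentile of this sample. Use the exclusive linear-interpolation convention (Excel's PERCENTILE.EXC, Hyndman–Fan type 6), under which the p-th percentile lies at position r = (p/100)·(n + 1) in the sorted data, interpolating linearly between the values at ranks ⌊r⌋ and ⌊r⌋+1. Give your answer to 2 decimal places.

n = 10.
r = (65/100)·(10 + 1) = 7.15.
Rank 7 is 41.0 and rank 8 is 44.8.
Interpolate: 41.0 + 0.15·(44.8 − 41.0) = 41.0 + 0.15·3.8 = 41.57.

41.57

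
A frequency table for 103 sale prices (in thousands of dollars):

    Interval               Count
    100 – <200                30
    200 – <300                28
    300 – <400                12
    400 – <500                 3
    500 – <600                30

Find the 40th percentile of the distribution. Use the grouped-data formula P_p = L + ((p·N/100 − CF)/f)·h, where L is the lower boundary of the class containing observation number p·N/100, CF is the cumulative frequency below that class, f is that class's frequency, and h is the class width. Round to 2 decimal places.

N = 103; target position k = 40/100 · 103 = 41.2.
Cumulative frequencies: 30, 58, 70, 73, 103.
Observation 41.2 falls in the class 200 – <300.
L = 200, CF = 30, f = 28, h = 100.
P40 = 200 + ((41.2 − 30)/28)·100 = 200 + 40 = 240.

240.00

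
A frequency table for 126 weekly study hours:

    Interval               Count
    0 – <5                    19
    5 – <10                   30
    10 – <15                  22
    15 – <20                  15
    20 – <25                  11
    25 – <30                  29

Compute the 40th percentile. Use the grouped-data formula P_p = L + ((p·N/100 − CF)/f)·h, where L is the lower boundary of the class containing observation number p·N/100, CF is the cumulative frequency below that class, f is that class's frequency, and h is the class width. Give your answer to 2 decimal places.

N = 126; target position k = 40/100 · 126 = 50.4.
Cumulative frequencies: 19, 49, 71, 86, 97, 126.
Observation 50.4 falls in the class 10 – <15.
L = 10, CF = 49, f = 22, h = 5.
P40 = 10 + ((50.4 − 49)/22)·5 = 10 + 0.318182 = 10.3182.

10.32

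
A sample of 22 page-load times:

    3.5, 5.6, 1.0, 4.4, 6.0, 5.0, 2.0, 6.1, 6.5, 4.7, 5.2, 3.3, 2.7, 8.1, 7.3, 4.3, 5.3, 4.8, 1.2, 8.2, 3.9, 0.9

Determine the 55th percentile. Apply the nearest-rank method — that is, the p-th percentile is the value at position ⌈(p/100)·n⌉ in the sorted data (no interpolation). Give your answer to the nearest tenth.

5.0

Sorted: 0.9, 1.0, 1.2, 2.0, 2.7, 3.3, 3.5, 3.9, 4.3, 4.4, 4.7, 4.8, 5.0, 5.2, 5.3, 5.6, 6.0, 6.1, 6.5, 7.3, 8.1, 8.2.
n = 22.
Position = ⌈55/100 · 22⌉ = ⌈12.1⌉ = 13.
The value at rank 13 is 5.0.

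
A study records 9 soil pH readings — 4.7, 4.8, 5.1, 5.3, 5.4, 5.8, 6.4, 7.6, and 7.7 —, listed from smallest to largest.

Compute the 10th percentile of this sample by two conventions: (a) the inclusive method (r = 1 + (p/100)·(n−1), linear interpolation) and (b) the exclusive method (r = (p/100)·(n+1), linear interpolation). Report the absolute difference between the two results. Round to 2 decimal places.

n = 9.
(a) r = 1.8; between ranks 1 (4.7) and 2 (4.8): 4.78.
(b) r = 1 → value at rank 1 = 4.7.
|4.78 − 4.7| = 0.08.

0.08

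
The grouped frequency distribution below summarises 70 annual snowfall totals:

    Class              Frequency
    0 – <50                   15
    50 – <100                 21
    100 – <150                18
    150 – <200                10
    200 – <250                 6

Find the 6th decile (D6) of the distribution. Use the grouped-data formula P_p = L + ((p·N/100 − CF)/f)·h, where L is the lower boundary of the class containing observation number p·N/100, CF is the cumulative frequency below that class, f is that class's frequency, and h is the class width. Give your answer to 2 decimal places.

N = 70; target position k = 60/100 · 70 = 42.
Cumulative frequencies: 15, 36, 54, 64, 70.
Observation 42 falls in the class 100 – <150.
L = 100, CF = 36, f = 18, h = 50.
P60 = 100 + ((42 − 36)/18)·50 = 100 + 16.6667 = 116.667.

116.67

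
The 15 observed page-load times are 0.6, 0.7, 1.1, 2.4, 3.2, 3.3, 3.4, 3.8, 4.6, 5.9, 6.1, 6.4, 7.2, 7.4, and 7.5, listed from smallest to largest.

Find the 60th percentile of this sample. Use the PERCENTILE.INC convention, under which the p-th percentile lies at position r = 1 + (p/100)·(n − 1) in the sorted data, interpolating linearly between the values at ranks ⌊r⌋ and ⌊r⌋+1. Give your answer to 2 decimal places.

5.12

n = 15.
r = 1 + (60/100)·(15 − 1) = 1 + 8.4 = 9.4.
Rank 9 is 4.6 and rank 10 is 5.9.
Interpolate: 4.6 + 0.4·(5.9 − 4.6) = 4.6 + 0.4·1.3 = 5.12.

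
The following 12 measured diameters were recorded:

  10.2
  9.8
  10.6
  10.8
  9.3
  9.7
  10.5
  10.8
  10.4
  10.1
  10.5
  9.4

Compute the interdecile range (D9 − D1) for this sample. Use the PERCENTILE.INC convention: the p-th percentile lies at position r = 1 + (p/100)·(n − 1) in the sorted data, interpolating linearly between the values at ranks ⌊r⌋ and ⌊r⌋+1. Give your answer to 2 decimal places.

Sorted: 9.3, 9.4, 9.7, 9.8, 10.1, 10.2, 10.4, 10.5, 10.5, 10.6, 10.8, 10.8.
n = 12.
P10: r = 2.1; ranks 2–3 are 9.4, 9.7; interpolating gives 9.43.
P90: r = 10.9; ranks 10–11 are 10.6, 10.8; interpolating gives 10.78.
Difference: 10.78 − 9.43 = 1.35.

1.35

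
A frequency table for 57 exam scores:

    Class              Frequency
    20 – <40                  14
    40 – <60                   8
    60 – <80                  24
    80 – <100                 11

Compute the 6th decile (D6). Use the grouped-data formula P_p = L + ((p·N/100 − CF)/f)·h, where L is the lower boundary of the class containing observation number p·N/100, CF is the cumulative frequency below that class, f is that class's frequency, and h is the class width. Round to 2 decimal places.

N = 57; target position k = 60/100 · 57 = 34.2.
Cumulative frequencies: 14, 22, 46, 57.
Observation 34.2 falls in the class 60 – <80.
L = 60, CF = 22, f = 24, h = 20.
P60 = 60 + ((34.2 − 22)/24)·20 = 60 + 10.1667 = 70.1667.

70.17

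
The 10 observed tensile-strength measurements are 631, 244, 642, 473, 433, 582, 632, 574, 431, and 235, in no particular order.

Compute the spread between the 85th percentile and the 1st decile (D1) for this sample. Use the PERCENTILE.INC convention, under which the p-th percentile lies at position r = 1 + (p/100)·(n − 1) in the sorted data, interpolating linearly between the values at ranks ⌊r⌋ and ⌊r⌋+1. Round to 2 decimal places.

388.55

Sorted: 235, 244, 431, 433, 473, 574, 582, 631, 632, 642.
n = 10.
P10: r = 1.9; ranks 1–2 are 235, 244; interpolating gives 243.1.
P85: r = 8.65; ranks 8–9 are 631, 632; interpolating gives 631.65.
Difference: 631.65 − 243.1 = 388.55.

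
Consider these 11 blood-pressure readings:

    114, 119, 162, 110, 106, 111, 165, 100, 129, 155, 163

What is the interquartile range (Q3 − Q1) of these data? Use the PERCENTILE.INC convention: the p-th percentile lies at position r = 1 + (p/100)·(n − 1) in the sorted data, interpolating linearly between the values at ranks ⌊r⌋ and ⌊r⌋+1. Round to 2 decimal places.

48.00

Sorted: 100, 106, 110, 111, 114, 119, 129, 155, 162, 163, 165.
n = 11.
P25: r = 3.5; ranks 3–4 are 110, 111; interpolating gives 110.5.
P75: r = 8.5; ranks 8–9 are 155, 162; interpolating gives 158.5.
Difference: 158.5 − 110.5 = 48.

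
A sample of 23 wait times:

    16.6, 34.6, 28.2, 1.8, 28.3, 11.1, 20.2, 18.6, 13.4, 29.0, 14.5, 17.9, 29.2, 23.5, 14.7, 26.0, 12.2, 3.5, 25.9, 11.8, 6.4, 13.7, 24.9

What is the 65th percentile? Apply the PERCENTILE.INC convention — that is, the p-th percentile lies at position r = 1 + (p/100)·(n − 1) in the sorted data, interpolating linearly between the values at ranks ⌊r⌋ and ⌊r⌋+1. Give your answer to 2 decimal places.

23.92

Sorted: 1.8, 3.5, 6.4, 11.1, 11.8, 12.2, 13.4, 13.7, 14.5, 14.7, 16.6, 17.9, 18.6, 20.2, 23.5, 24.9, 25.9, 26.0, 28.2, 28.3, 29.0, 29.2, 34.6.
n = 23.
r = 1 + (65/100)·(23 − 1) = 1 + 14.3 = 15.3.
Rank 15 is 23.5 and rank 16 is 24.9.
Interpolate: 23.5 + 0.3·(24.9 − 23.5) = 23.5 + 0.3·1.4 = 23.92.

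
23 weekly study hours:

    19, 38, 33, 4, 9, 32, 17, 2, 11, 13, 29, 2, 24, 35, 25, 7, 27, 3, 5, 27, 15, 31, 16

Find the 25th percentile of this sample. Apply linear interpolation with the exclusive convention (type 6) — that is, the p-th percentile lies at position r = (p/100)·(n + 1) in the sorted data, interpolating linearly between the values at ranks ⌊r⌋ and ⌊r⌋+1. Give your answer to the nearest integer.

7

Sorted: 2, 2, 3, 4, 5, 7, 9, 11, 13, 15, 16, 17, 19, 24, 25, 27, 27, 29, 31, 32, 33, 35, 38.
n = 23.
r = (25/100)·(23 + 1) = 6.
r is an integer, so P25 is the value at rank 6: 7.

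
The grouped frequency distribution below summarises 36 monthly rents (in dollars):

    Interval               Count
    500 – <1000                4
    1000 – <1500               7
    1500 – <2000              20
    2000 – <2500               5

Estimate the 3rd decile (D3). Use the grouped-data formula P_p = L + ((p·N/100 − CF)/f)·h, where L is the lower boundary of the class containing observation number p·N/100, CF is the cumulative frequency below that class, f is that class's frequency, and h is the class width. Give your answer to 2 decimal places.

N = 36; target position k = 30/100 · 36 = 10.8.
Cumulative frequencies: 4, 11, 31, 36.
Observation 10.8 falls in the class 1000 – <1500.
L = 1000, CF = 4, f = 7, h = 500.
P30 = 1000 + ((10.8 − 4)/7)·500 = 1000 + 485.714 = 1485.71.

1485.71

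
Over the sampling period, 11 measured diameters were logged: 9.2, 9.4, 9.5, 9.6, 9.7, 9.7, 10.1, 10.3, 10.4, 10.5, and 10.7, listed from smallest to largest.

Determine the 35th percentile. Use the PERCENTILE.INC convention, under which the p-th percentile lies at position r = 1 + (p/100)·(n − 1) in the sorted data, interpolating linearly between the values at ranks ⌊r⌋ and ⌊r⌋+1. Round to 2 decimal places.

n = 11.
r = 1 + (35/100)·(11 − 1) = 1 + 3.5 = 4.5.
Rank 4 is 9.6 and rank 5 is 9.7.
Interpolate: 9.6 + 0.5·(9.7 − 9.6) = 9.6 + 0.5·0.1 = 9.65.

9.65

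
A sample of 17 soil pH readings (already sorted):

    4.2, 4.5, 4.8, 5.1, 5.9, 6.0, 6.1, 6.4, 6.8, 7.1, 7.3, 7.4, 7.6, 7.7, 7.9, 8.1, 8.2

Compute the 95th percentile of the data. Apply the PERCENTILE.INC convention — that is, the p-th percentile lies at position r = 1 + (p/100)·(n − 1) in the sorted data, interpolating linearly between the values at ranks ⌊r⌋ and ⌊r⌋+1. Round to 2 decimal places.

8.12

n = 17.
r = 1 + (95/100)·(17 − 1) = 1 + 15.2 = 16.2.
Rank 16 is 8.1 and rank 17 is 8.2.
Interpolate: 8.1 + 0.2·(8.2 − 8.1) = 8.1 + 0.2·0.1 = 8.12.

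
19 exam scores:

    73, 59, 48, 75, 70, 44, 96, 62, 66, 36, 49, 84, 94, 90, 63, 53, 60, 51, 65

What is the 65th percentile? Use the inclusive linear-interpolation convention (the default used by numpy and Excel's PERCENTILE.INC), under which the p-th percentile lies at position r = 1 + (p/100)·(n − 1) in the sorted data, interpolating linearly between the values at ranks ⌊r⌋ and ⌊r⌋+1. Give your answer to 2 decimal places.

Sorted: 36, 44, 48, 49, 51, 53, 59, 60, 62, 63, 65, 66, 70, 73, 75, 84, 90, 94, 96.
n = 19.
r = 1 + (65/100)·(19 − 1) = 1 + 11.7 = 12.7.
Rank 12 is 66 and rank 13 is 70.
Interpolate: 66 + 0.7·(70 − 66) = 66 + 0.7·4 = 68.8.

68.80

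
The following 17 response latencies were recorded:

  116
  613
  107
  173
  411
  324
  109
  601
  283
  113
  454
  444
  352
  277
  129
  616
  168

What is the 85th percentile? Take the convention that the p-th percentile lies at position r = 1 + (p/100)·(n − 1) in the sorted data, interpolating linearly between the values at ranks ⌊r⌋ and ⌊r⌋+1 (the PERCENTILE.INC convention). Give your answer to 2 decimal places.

542.20

Sorted: 107, 109, 113, 116, 129, 168, 173, 277, 283, 324, 352, 411, 444, 454, 601, 613, 616.
n = 17.
r = 1 + (85/100)·(17 − 1) = 1 + 13.6 = 14.6.
Rank 14 is 454 and rank 15 is 601.
Interpolate: 454 + 0.6·(601 − 454) = 454 + 0.6·147 = 542.2.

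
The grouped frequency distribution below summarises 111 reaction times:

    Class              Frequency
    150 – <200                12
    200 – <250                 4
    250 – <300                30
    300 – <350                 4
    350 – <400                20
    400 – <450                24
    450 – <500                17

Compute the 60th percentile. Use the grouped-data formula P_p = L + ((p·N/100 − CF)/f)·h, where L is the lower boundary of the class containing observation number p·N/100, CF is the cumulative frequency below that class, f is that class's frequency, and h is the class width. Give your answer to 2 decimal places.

N = 111; target position k = 60/100 · 111 = 66.6.
Cumulative frequencies: 12, 16, 46, 50, 70, 94, 111.
Observation 66.6 falls in the class 350 – <400.
L = 350, CF = 50, f = 20, h = 50.
P60 = 350 + ((66.6 − 50)/20)·50 = 350 + 41.5 = 391.5.

391.50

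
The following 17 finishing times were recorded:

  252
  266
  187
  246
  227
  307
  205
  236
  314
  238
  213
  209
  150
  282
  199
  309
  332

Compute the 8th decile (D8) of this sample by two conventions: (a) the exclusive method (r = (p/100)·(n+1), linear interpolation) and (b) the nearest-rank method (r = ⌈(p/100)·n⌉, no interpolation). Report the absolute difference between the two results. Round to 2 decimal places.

Sorted: 150, 187, 199, 205, 209, 213, 227, 236, 238, 246, 252, 266, 282, 307, 309, 314, 332.
n = 17.
(a) r = 14.4; between ranks 14 (307) and 15 (309): 307.8.
(b) the nearest-rank method: rank 14 → 307.
|307.8 − 307| = 0.8.

0.80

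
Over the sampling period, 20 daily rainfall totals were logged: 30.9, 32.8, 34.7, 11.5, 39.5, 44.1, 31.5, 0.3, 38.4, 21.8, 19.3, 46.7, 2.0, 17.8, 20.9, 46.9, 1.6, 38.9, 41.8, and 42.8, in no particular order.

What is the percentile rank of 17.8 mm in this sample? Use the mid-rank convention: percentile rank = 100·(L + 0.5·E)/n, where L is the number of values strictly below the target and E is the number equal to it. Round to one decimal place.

Sorted: 0.3, 1.6, 2.0, 11.5, 17.8, 19.3, 20.9, 21.8, 30.9, 31.5, 32.8, 34.7, 38.4, 38.9, 39.5, 41.8, 42.8, 44.1, 46.7, 46.9.
Count below 17.8: L = 4; count equal: E = 1; n = 20.
Percentile rank = 100·(4 + 0.5·1)/20 = 100·4.5/20 = 22.5.

22.5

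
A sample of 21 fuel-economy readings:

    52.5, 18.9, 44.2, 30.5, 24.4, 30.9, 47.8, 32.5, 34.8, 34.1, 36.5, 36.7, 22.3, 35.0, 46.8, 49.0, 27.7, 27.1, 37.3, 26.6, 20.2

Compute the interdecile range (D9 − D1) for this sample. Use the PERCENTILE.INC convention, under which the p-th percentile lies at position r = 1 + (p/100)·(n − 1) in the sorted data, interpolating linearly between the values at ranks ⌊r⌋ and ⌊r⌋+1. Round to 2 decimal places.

25.50

Sorted: 18.9, 20.2, 22.3, 24.4, 26.6, 27.1, 27.7, 30.5, 30.9, 32.5, 34.1, 34.8, 35.0, 36.5, 36.7, 37.3, 44.2, 46.8, 47.8, 49.0, 52.5.
n = 21.
P10: r = 3 (integer) → 22.3.
P90: r = 19 (integer) → 47.8.
Difference: 47.8 − 22.3 = 25.5.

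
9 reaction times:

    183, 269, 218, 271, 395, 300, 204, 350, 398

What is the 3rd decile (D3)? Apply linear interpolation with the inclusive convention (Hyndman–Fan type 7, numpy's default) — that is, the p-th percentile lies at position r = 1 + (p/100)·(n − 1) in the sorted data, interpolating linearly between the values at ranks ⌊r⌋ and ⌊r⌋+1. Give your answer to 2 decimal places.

238.40

Sorted: 183, 204, 218, 269, 271, 300, 350, 395, 398.
n = 9.
r = 1 + (30/100)·(9 − 1) = 1 + 2.4 = 3.4.
Rank 3 is 218 and rank 4 is 269.
Interpolate: 218 + 0.4·(269 − 218) = 218 + 0.4·51 = 238.4.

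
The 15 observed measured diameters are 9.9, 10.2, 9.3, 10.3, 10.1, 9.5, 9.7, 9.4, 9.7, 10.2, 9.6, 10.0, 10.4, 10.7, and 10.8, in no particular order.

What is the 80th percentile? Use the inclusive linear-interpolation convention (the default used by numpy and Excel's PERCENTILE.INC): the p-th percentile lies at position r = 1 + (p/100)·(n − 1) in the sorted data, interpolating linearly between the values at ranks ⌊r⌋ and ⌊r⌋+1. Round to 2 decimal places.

10.32

Sorted: 9.3, 9.4, 9.5, 9.6, 9.7, 9.7, 9.9, 10.0, 10.1, 10.2, 10.2, 10.3, 10.4, 10.7, 10.8.
n = 15.
r = 1 + (80/100)·(15 − 1) = 1 + 11.2 = 12.2.
Rank 12 is 10.3 and rank 13 is 10.4.
Interpolate: 10.3 + 0.2·(10.4 − 10.3) = 10.3 + 0.2·0.1 = 10.32.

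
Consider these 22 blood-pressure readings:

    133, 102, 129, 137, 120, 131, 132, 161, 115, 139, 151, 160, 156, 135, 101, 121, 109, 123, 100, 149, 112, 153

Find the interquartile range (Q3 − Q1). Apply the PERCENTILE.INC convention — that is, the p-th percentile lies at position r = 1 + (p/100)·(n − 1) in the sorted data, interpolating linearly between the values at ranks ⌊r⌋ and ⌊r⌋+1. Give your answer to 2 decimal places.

Sorted: 100, 101, 102, 109, 112, 115, 120, 121, 123, 129, 131, 132, 133, 135, 137, 139, 149, 151, 153, 156, 160, 161.
n = 22.
P25: r = 6.25; ranks 6–7 are 115, 120; interpolating gives 116.25.
P75: r = 16.75; ranks 16–17 are 139, 149; interpolating gives 146.5.
Difference: 146.5 − 116.25 = 30.25.

30.25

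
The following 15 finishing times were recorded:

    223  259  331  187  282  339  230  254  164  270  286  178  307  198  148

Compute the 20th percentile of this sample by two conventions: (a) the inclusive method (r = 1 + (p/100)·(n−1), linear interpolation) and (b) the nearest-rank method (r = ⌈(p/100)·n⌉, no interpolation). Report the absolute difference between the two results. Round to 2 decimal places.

Sorted: 148, 164, 178, 187, 198, 223, 230, 254, 259, 270, 282, 286, 307, 331, 339.
n = 15.
(a) r = 3.8; between ranks 3 (178) and 4 (187): 185.2.
(b) the nearest-rank method: rank 3 → 178.
|185.2 − 178| = 7.2.

7.20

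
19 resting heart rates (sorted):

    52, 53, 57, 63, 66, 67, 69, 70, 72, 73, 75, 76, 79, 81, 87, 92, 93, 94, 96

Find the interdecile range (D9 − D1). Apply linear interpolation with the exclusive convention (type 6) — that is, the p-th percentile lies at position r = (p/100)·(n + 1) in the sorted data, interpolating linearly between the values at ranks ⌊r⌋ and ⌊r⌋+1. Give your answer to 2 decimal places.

41.00

n = 19.
P10: r = 2 (integer) → 53.
P90: r = 18 (integer) → 94.
Difference: 94 − 53 = 41.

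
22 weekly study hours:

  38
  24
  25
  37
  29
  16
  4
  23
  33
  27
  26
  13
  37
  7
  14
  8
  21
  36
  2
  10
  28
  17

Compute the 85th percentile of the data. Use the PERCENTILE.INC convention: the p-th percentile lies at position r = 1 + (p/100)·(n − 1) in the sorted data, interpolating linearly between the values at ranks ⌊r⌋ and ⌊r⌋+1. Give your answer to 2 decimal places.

35.55

Sorted: 2, 4, 7, 8, 10, 13, 14, 16, 17, 21, 23, 24, 25, 26, 27, 28, 29, 33, 36, 37, 37, 38.
n = 22.
r = 1 + (85/100)·(22 − 1) = 1 + 17.85 = 18.85.
Rank 18 is 33 and rank 19 is 36.
Interpolate: 33 + 0.85·(36 − 33) = 33 + 0.85·3 = 35.55.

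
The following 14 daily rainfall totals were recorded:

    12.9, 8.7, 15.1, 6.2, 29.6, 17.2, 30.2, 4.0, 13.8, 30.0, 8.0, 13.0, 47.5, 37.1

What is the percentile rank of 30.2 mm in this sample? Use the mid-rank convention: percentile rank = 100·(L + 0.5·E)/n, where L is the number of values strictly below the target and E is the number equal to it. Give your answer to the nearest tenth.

Sorted: 4.0, 6.2, 8.0, 8.7, 12.9, 13.0, 13.8, 15.1, 17.2, 29.6, 30.0, 30.2, 37.1, 47.5.
Count below 30.2: L = 11; count equal: E = 1; n = 14.
Percentile rank = 100·(11 + 0.5·1)/14 = 100·11.5/14 = 82.14.

82.1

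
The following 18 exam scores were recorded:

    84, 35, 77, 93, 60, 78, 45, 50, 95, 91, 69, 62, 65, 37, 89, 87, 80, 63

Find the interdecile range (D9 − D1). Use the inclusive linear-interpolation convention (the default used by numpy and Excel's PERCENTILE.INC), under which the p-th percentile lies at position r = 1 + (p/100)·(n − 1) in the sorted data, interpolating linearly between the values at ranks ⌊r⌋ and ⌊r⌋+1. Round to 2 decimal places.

Sorted: 35, 37, 45, 50, 60, 62, 63, 65, 69, 77, 78, 80, 84, 87, 89, 91, 93, 95.
n = 18.
P10: r = 2.7; ranks 2–3 are 37, 45; interpolating gives 42.6.
P90: r = 16.3; ranks 16–17 are 91, 93; interpolating gives 91.6.
Difference: 91.6 − 42.6 = 49.

49.00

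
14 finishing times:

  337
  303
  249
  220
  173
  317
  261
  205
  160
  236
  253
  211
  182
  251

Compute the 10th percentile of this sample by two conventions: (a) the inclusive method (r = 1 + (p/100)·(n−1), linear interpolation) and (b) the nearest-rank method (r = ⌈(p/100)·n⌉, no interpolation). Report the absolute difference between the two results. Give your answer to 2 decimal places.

2.70

Sorted: 160, 173, 182, 205, 211, 220, 236, 249, 251, 253, 261, 303, 317, 337.
n = 14.
(a) r = 2.3; between ranks 2 (173) and 3 (182): 175.7.
(b) the nearest-rank method: rank 2 → 173.
|175.7 − 173| = 2.7.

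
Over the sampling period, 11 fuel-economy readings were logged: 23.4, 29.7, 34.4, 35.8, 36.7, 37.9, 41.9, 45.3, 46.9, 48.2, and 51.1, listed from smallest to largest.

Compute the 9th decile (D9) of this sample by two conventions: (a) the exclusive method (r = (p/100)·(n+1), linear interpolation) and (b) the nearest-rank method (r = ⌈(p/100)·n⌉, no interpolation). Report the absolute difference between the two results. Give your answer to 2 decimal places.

n = 11.
(a) r = 10.8; between ranks 10 (48.2) and 11 (51.1): 50.52.
(b) the nearest-rank method: rank 10 → 48.2.
|50.52 − 48.2| = 2.32.

2.32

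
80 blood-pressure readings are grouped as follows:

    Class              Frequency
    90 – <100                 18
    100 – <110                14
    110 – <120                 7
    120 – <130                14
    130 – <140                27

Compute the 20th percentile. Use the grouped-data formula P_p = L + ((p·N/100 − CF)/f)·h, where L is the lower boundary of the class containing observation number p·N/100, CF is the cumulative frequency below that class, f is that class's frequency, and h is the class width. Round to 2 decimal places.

98.89

N = 80; target position k = 20/100 · 80 = 16.
Cumulative frequencies: 18, 32, 39, 53, 80.
Observation 16 falls in the class 90 – <100.
L = 90, CF = 0, f = 18, h = 10.
P20 = 90 + ((16 − 0)/18)·10 = 90 + 8.88889 = 98.8889.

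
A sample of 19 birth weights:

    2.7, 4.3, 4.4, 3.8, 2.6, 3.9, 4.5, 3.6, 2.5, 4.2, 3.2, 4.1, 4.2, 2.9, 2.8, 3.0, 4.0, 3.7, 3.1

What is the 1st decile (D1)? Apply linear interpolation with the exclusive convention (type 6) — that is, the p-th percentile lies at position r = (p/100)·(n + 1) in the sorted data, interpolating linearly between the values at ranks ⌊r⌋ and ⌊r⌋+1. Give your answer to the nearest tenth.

2.6

Sorted: 2.5, 2.6, 2.7, 2.8, 2.9, 3.0, 3.1, 3.2, 3.6, 3.7, 3.8, 3.9, 4.0, 4.1, 4.2, 4.2, 4.3, 4.4, 4.5.
n = 19.
r = (10/100)·(19 + 1) = 2.
r is an integer, so P10 is the value at rank 2: 2.6.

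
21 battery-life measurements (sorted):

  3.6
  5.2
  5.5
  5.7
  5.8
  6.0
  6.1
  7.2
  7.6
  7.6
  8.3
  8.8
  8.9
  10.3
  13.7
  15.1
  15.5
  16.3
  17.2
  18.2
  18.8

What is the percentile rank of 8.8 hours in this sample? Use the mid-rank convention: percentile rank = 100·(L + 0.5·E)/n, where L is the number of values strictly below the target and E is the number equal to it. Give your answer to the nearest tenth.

Count below 8.8: L = 11; count equal: E = 1; n = 21.
Percentile rank = 100·(11 + 0.5·1)/21 = 100·11.5/21 = 54.76.

54.8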